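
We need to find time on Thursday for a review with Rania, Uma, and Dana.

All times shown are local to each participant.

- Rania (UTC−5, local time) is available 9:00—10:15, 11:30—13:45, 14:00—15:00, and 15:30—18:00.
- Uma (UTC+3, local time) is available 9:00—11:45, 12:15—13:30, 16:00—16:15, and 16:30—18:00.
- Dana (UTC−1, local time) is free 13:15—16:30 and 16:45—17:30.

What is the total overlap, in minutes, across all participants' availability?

Rania → UTC: 14:00–15:15, 16:30–18:45, 19:00–20:00, 20:30–23:00.
Uma → UTC: 06:00–08:45, 09:15–10:30, 13:00–13:15, 13:30–15:00.
Dana → UTC: 14:15–17:30, 17:45–18:30.
Rania ∩ Uma: 14:00–15:00.
Rania ∩ Uma ∩ Dana: 14:15–15:00.
Total common minutes: 45.

45 minutes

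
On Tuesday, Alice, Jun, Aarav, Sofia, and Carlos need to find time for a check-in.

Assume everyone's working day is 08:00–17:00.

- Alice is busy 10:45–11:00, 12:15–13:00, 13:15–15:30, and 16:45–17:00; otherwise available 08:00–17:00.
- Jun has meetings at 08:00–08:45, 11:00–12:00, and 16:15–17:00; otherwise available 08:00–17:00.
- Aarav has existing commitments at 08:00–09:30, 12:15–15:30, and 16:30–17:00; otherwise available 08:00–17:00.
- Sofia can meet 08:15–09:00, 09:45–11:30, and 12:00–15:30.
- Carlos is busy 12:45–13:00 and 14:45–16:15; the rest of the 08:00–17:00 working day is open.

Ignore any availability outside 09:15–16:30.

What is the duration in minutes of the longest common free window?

60 minutes

Alice free within 08:00–17:00: 08:00–10:45, 11:00–12:15, 13:00–13:15, 15:30–16:45.
Jun free within 08:00–17:00: 08:45–11:00, 12:00–16:15.
Aarav free within 08:00–17:00: 09:30–12:15, 15:30–16:30.
Carlos free within 08:00–17:00: 08:00–12:45, 13:00–14:45, 16:15–17:00.
Alice ∩ Jun: 08:45–10:45, 12:00–12:15, 13:00–13:15, 15:30–16:15.
Alice ∩ Jun ∩ Aarav: 09:30–10:45, 12:00–12:15, 15:30–16:15.
Alice ∩ Jun ∩ Aarav ∩ Sofia: 09:45–10:45, 12:00–12:15.
Alice ∩ Jun ∩ Aarav ∩ Sofia ∩ Carlos: 09:45–10:45, 12:00–12:15.
Restricted to 09:15–16:30: 09:45–10:45, 12:00–12:15.
Common window lengths: 60, 15 min; longest is 60.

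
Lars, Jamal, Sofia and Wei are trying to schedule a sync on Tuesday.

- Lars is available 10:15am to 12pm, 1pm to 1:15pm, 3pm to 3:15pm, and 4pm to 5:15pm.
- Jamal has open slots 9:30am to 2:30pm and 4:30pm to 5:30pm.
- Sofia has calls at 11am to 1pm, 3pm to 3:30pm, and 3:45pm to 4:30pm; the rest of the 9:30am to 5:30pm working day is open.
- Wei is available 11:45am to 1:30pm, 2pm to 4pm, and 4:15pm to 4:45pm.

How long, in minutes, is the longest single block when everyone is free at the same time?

15 minutes

Sofia free within 09:30–17:30: 09:30–11:00, 13:00–15:00, 15:30–15:45, 16:30–17:30.
Lars ∩ Jamal: 10:15–12:00, 13:00–13:15, 16:30–17:15.
Lars ∩ Jamal ∩ Sofia: 10:15–11:00, 13:00–13:15, 16:30–17:15.
Lars ∩ Jamal ∩ Sofia ∩ Wei: 13:00–13:15, 16:30–16:45.
Common window lengths: 15, 15 min; longest is 15.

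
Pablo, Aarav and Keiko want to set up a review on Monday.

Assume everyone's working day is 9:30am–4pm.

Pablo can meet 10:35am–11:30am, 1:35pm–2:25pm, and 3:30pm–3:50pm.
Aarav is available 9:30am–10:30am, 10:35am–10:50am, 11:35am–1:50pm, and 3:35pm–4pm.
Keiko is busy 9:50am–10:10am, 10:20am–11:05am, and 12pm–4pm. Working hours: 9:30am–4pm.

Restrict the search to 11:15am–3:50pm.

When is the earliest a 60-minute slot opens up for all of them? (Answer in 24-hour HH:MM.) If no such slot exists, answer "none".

Keiko free within 09:30–16:00: 09:30–09:50, 10:10–10:20, 11:05–12:00.
Pablo ∩ Aarav: 10:35–10:50, 13:35–13:50, 15:35–15:50.
Pablo ∩ Aarav ∩ Keiko: (none).
Restricted to 11:15–15:50: (none).
Windows ≥ 60 min: (none).

none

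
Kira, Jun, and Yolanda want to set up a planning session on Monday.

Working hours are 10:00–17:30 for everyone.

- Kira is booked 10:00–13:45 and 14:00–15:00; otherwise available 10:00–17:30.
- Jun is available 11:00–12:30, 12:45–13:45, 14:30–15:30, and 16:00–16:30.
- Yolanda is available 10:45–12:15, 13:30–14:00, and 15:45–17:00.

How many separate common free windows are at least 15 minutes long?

Kira free within 10:00–17:30: 13:45–14:00, 15:00–17:30.
Kira ∩ Jun: 15:00–15:30, 16:00–16:30.
Kira ∩ Jun ∩ Yolanda: 16:00–16:30.
Windows ≥ 15 min: 16:00–16:30.
That's 1 window.

1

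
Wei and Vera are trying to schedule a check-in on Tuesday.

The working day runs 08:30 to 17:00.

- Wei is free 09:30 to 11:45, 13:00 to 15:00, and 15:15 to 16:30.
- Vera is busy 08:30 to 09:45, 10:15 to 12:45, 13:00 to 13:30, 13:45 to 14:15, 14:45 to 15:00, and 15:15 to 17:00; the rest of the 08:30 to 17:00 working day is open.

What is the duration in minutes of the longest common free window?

Vera free within 08:30–17:00: 09:45–10:15, 12:45–13:00, 13:30–13:45, 14:15–14:45, 15:00–15:15.
Wei ∩ Vera: 09:45–10:15, 13:30–13:45, 14:15–14:45.
Common window lengths: 30, 15, 30 min; longest is 30.

30 minutes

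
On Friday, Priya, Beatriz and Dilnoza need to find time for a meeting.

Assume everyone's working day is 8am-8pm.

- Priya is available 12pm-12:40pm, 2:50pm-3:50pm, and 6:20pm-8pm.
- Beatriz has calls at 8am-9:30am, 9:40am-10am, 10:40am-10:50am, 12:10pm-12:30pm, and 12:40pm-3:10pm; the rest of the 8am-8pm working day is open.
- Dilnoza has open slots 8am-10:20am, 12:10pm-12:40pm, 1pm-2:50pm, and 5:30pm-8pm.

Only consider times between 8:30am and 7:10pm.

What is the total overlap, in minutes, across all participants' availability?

60 minutes

Beatriz free within 08:00–20:00: 09:30–09:40, 10:00–10:40, 10:50–12:10, 12:30–12:40, 15:10–20:00.
Priya ∩ Beatriz: 12:00–12:10, 12:30–12:40, 15:10–15:50, 18:20–20:00.
Priya ∩ Beatriz ∩ Dilnoza: 12:30–12:40, 18:20–20:00.
Restricted to 08:30–19:10: 12:30–12:40, 18:20–19:10.
Total common minutes: 10 + 50 = 60.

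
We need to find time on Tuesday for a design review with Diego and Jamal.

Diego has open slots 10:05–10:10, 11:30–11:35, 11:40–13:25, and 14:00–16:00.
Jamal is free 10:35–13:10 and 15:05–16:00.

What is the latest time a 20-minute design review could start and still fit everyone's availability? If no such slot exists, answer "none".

15:40

Diego ∩ Jamal: 11:30–11:35, 11:40–13:10, 15:05–16:00.
Windows ≥ 20 min: 11:40–13:10, 15:05–16:00.
Latest start in the last window 15:05–16:00 is 16:00 − 20 min = 15:40.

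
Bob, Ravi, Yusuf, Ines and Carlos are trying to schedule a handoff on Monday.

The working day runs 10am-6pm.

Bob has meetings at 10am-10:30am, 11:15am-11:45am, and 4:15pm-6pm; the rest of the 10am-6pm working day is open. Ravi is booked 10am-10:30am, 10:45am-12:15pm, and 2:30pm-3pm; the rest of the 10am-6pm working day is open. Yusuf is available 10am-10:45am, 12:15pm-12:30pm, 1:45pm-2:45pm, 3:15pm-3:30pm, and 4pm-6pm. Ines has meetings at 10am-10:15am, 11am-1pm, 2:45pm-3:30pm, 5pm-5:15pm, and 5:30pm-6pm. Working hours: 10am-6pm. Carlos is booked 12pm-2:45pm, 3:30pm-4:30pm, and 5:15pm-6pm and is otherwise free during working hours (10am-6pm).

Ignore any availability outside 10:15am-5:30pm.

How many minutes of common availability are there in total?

15 minutes

Bob free within 10:00–18:00: 10:30–11:15, 11:45–16:15.
Ravi free within 10:00–18:00: 10:30–10:45, 12:15–14:30, 15:00–18:00.
Ines free within 10:00–18:00: 10:15–11:00, 13:00–14:45, 15:30–17:00, 17:15–17:30.
Carlos free within 10:00–18:00: 10:00–12:00, 14:45–15:30, 16:30–17:15.
Bob ∩ Ravi: 10:30–10:45, 12:15–14:30, 15:00–16:15.
Bob ∩ Ravi ∩ Yusuf: 10:30–10:45, 12:15–12:30, 13:45–14:30, 15:15–15:30, 16:00–16:15.
Bob ∩ Ravi ∩ Yusuf ∩ Ines: 10:30–10:45, 13:45–14:30, 16:00–16:15.
Bob ∩ Ravi ∩ Yusuf ∩ Ines ∩ Carlos: 10:30–10:45.
Restricted to 10:15–17:30: 10:30–10:45.
Total common minutes: 15.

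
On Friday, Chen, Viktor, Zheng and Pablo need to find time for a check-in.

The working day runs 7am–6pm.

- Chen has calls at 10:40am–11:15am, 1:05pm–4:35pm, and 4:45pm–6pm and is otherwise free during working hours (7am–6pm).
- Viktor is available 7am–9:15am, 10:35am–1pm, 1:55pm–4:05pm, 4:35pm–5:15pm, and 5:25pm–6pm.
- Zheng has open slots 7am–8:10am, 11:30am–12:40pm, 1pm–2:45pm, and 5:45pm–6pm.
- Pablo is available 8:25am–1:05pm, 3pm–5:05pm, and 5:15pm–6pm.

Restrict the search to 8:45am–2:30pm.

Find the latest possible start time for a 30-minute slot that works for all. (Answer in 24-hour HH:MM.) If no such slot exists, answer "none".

Chen free within 07:00–18:00: 07:00–10:40, 11:15–13:05, 16:35–16:45.
Chen ∩ Viktor: 07:00–09:15, 10:35–10:40, 11:15–13:00, 16:35–16:45.
Chen ∩ Viktor ∩ Zheng: 07:00–08:10, 11:30–12:40.
Chen ∩ Viktor ∩ Zheng ∩ Pablo: 11:30–12:40.
Restricted to 08:45–14:30: 11:30–12:40.
Windows ≥ 30 min: 11:30–12:40.
Latest start in the last window 11:30–12:40 is 12:40 − 30 min = 12:10.

12:10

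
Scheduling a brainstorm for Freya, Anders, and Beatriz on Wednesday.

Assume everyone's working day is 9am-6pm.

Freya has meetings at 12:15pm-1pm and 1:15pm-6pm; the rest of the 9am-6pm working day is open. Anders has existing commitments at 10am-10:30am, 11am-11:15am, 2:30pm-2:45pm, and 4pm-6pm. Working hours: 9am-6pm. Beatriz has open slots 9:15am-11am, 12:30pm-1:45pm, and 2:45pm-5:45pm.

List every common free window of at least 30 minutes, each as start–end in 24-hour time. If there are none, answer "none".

Freya free within 09:00–18:00: 09:00–12:15, 13:00–13:15.
Anders free within 09:00–18:00: 09:00–10:00, 10:30–11:00, 11:15–14:30, 14:45–16:00.
Freya ∩ Anders: 09:00–10:00, 10:30–11:00, 11:15–12:15, 13:00–13:15.
Freya ∩ Anders ∩ Beatriz: 09:15–10:00, 10:30–11:00, 13:00–13:15.
Windows ≥ 30 min: 09:15–10:00, 10:30–11:00.

09:15–10:00, 10:30–11:00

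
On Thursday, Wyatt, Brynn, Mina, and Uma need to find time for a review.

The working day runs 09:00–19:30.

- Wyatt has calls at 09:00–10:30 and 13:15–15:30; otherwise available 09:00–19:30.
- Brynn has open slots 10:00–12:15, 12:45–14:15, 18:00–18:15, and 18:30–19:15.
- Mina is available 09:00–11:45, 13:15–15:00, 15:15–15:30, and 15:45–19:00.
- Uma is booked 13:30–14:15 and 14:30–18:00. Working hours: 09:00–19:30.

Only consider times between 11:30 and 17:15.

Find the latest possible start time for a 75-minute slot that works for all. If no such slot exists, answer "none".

none

Wyatt free within 09:00–19:30: 10:30–13:15, 15:30–19:30.
Uma free within 09:00–19:30: 09:00–13:30, 14:15–14:30, 18:00–19:30.
Wyatt ∩ Brynn: 10:30–12:15, 12:45–13:15, 18:00–18:15, 18:30–19:15.
Wyatt ∩ Brynn ∩ Mina: 10:30–11:45, 18:00–18:15, 18:30–19:00.
Wyatt ∩ Brynn ∩ Mina ∩ Uma: 10:30–11:45, 18:00–18:15, 18:30–19:00.
Restricted to 11:30–17:15: 11:30–11:45.
Windows ≥ 75 min: (none).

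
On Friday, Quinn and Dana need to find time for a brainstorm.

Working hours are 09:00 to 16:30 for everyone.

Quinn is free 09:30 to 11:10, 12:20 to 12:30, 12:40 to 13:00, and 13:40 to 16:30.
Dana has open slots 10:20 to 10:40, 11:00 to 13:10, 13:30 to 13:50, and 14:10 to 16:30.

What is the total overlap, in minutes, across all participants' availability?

210 minutes

Quinn ∩ Dana: 10:20–10:40, 11:00–11:10, 12:20–12:30, 12:40–13:00, 13:40–13:50, 14:10–16:30.
Total common minutes: 20 + 10 + 10 + 20 + 10 + 140 = 210.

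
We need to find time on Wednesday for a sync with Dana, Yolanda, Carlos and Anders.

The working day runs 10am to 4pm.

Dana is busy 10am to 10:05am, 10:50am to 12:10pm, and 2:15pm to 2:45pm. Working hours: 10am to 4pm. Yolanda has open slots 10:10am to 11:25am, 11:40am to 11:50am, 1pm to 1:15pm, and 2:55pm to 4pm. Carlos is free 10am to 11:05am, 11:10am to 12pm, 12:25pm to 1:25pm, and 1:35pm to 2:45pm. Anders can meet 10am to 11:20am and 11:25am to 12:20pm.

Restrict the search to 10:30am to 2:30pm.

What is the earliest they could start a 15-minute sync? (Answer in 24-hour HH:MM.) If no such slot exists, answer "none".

Dana free within 10:00–16:00: 10:05–10:50, 12:10–14:15, 14:45–16:00.
Dana ∩ Yolanda: 10:10–10:50, 13:00–13:15, 14:55–16:00.
Dana ∩ Yolanda ∩ Carlos: 10:10–10:50, 13:00–13:15.
Dana ∩ Yolanda ∩ Carlos ∩ Anders: 10:10–10:50.
Restricted to 10:30–14:30: 10:30–10:50.
Windows ≥ 15 min: 10:30–10:50.
Earliest such window starts at 10:30.

10:30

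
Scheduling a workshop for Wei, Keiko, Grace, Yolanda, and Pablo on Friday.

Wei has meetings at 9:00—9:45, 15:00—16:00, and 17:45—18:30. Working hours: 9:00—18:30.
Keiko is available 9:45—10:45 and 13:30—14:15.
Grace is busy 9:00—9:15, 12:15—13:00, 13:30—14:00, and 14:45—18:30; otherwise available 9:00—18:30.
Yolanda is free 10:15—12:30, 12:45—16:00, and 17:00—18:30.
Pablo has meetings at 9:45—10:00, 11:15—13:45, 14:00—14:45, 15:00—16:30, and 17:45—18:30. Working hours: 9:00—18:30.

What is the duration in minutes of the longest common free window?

30 minutes

Wei free within 09:00–18:30: 09:45–15:00, 16:00–17:45.
Grace free within 09:00–18:30: 09:15–12:15, 13:00–13:30, 14:00–14:45.
Pablo free within 09:00–18:30: 09:00–09:45, 10:00–11:15, 13:45–14:00, 14:45–15:00, 16:30–17:45.
Wei ∩ Keiko: 09:45–10:45, 13:30–14:15.
Wei ∩ Keiko ∩ Grace: 09:45–10:45, 14:00–14:15.
Wei ∩ Keiko ∩ Grace ∩ Yolanda: 10:15–10:45, 14:00–14:15.
Wei ∩ Keiko ∩ Grace ∩ Yolanda ∩ Pablo: 10:15–10:45.
Single common window of 30 minutes.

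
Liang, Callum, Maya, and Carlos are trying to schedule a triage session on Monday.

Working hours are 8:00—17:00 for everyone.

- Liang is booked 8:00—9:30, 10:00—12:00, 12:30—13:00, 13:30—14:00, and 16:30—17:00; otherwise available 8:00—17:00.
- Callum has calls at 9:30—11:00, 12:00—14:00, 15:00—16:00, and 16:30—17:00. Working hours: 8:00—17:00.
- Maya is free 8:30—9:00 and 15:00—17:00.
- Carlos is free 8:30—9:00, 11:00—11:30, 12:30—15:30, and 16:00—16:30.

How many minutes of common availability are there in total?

30 minutes

Liang free within 08:00–17:00: 09:30–10:00, 12:00–12:30, 13:00–13:30, 14:00–16:30.
Callum free within 08:00–17:00: 08:00–09:30, 11:00–12:00, 14:00–15:00, 16:00–16:30.
Liang ∩ Callum: 14:00–15:00, 16:00–16:30.
Liang ∩ Callum ∩ Maya: 16:00–16:30.
Liang ∩ Callum ∩ Maya ∩ Carlos: 16:00–16:30.
Total common minutes: 30.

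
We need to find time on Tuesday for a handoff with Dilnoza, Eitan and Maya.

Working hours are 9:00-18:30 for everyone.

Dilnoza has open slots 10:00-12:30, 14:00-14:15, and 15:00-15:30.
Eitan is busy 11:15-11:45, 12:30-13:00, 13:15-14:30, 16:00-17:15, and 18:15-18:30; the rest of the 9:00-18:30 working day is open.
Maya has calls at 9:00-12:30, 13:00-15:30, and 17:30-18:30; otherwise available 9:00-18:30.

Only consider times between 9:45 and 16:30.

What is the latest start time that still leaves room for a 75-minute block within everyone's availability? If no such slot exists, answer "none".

none

Eitan free within 09:00–18:30: 09:00–11:15, 11:45–12:30, 13:00–13:15, 14:30–16:00, 17:15–18:15.
Maya free within 09:00–18:30: 12:30–13:00, 15:30–17:30.
Dilnoza ∩ Eitan: 10:00–11:15, 11:45–12:30, 15:00–15:30.
Dilnoza ∩ Eitan ∩ Maya: (none).
Restricted to 09:45–16:30: (none).
Windows ≥ 75 min: (none).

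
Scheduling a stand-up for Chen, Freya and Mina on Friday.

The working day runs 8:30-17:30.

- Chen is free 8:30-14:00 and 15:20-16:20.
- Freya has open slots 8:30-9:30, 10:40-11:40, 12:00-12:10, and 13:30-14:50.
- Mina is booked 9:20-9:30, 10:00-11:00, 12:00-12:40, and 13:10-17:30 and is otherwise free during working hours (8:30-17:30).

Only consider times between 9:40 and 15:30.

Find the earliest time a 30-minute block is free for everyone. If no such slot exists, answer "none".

Mina free within 08:30–17:30: 08:30–09:20, 09:30–10:00, 11:00–12:00, 12:40–13:10.
Chen ∩ Freya: 08:30–09:30, 10:40–11:40, 12:00–12:10, 13:30–14:00.
Chen ∩ Freya ∩ Mina: 08:30–09:20, 11:00–11:40.
Restricted to 09:40–15:30: 11:00–11:40.
Windows ≥ 30 min: 11:00–11:40.
Earliest such window starts at 11:00.

11:00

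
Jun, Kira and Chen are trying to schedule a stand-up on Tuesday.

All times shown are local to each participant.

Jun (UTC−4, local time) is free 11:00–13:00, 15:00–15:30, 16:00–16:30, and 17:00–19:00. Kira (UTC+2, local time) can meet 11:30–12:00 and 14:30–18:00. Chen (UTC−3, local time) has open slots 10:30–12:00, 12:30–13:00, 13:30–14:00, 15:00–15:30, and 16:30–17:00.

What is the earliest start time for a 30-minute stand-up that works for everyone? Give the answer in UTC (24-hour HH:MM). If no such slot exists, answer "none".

15:30

Jun → UTC: 15:00–17:00, 19:00–19:30, 20:00–20:30, 21:00–23:00.
Kira → UTC: 09:30–10:00, 12:30–16:00.
Chen → UTC: 13:30–15:00, 15:30–16:00, 16:30–17:00, 18:00–18:30, 19:30–20:00.
Jun ∩ Kira: 15:00–16:00.
Jun ∩ Kira ∩ Chen: 15:30–16:00.
Windows ≥ 30 min: 15:30–16:00.
Earliest such window starts at 15:30.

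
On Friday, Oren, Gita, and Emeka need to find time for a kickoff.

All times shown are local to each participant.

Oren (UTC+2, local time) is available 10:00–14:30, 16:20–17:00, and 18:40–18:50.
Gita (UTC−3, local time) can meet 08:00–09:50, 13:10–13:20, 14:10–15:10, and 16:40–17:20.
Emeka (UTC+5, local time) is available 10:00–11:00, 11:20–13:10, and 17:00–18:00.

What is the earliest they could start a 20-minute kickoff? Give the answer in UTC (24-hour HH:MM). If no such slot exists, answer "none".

Oren → UTC: 08:00–12:30, 14:20–15:00, 16:40–16:50.
Gita → UTC: 11:00–12:50, 16:10–16:20, 17:10–18:10, 19:40–20:20.
Emeka → UTC: 05:00–06:00, 06:20–08:10, 12:00–13:00.
Oren ∩ Gita: 11:00–12:30.
Oren ∩ Gita ∩ Emeka: 12:00–12:30.
Windows ≥ 20 min: 12:00–12:30.
Earliest such window starts at 12:00.

12:00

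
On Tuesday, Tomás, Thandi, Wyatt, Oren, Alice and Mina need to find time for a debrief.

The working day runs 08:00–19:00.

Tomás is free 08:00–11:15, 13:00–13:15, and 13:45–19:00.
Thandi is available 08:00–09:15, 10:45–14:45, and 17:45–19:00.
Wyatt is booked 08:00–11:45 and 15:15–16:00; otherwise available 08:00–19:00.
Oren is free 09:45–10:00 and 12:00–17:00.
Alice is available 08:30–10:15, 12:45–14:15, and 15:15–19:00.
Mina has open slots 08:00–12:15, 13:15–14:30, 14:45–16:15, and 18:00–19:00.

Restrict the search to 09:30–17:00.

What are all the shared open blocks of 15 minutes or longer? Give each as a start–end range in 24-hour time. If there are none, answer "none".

13:45–14:15

Wyatt free within 08:00–19:00: 11:45–15:15, 16:00–19:00.
Tomás ∩ Thandi: 08:00–09:15, 10:45–11:15, 13:00–13:15, 13:45–14:45, 17:45–19:00.
Tomás ∩ Thandi ∩ Wyatt: 13:00–13:15, 13:45–14:45, 17:45–19:00.
Tomás ∩ Thandi ∩ Wyatt ∩ Oren: 13:00–13:15, 13:45–14:45.
Tomás ∩ Thandi ∩ Wyatt ∩ Oren ∩ Alice: 13:00–13:15, 13:45–14:15.
Tomás ∩ Thandi ∩ Wyatt ∩ Oren ∩ Alice ∩ Mina: 13:45–14:15.
Restricted to 09:30–17:00: 13:45–14:15.
Windows ≥ 15 min: 13:45–14:15.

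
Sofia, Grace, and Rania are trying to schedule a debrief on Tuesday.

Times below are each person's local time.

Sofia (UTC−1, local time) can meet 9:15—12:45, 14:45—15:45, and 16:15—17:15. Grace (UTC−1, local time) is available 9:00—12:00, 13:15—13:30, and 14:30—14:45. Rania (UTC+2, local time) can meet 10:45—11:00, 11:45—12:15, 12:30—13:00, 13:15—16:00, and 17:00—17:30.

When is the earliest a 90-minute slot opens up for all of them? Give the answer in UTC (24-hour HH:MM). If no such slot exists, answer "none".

Sofia → UTC: 10:15–13:45, 15:45–16:45, 17:15–18:15.
Grace → UTC: 10:00–13:00, 14:15–14:30, 15:30–15:45.
Rania → UTC: 08:45–09:00, 09:45–10:15, 10:30–11:00, 11:15–14:00, 15:00–15:30.
Sofia ∩ Grace: 10:15–13:00.
Sofia ∩ Grace ∩ Rania: 10:30–11:00, 11:15–13:00.
Windows ≥ 90 min: 11:15–13:00.
Earliest such window starts at 11:15.

11:15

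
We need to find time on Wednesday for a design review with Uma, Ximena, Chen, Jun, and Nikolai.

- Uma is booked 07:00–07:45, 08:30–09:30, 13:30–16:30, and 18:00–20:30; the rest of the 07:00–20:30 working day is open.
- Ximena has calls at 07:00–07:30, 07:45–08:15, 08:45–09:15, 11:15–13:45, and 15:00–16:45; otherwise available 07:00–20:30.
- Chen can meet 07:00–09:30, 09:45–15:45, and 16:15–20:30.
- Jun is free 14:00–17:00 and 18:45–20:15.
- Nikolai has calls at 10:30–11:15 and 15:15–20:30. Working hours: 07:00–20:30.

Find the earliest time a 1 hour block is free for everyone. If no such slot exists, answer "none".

none

Uma free within 07:00–20:30: 07:45–08:30, 09:30–13:30, 16:30–18:00.
Ximena free within 07:00–20:30: 07:30–07:45, 08:15–08:45, 09:15–11:15, 13:45–15:00, 16:45–20:30.
Nikolai free within 07:00–20:30: 07:00–10:30, 11:15–15:15.
Uma ∩ Ximena: 08:15–08:30, 09:30–11:15, 16:45–18:00.
Uma ∩ Ximena ∩ Chen: 08:15–08:30, 09:45–11:15, 16:45–18:00.
Uma ∩ Ximena ∩ Chen ∩ Jun: 16:45–17:00.
Uma ∩ Ximena ∩ Chen ∩ Jun ∩ Nikolai: (none).
Windows ≥ 60 min: (none).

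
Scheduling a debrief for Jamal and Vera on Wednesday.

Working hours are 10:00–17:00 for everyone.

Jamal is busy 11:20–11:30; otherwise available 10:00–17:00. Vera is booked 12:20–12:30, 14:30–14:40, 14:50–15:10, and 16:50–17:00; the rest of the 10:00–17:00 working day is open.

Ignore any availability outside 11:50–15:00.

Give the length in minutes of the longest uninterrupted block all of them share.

120 minutes

Jamal free within 10:00–17:00: 10:00–11:20, 11:30–17:00.
Vera free within 10:00–17:00: 10:00–12:20, 12:30–14:30, 14:40–14:50, 15:10–16:50.
Jamal ∩ Vera: 10:00–11:20, 11:30–12:20, 12:30–14:30, 14:40–14:50, 15:10–16:50.
Restricted to 11:50–15:00: 11:50–12:20, 12:30–14:30, 14:40–14:50.
Common window lengths: 30, 120, 10 min; longest is 120.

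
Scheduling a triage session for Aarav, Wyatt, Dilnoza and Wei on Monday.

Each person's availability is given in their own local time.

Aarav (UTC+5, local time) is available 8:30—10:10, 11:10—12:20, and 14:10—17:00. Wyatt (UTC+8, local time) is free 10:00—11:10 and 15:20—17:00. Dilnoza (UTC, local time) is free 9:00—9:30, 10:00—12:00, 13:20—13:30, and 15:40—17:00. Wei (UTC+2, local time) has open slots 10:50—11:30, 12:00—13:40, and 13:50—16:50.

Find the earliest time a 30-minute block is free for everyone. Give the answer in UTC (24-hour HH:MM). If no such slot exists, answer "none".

Aarav → UTC: 03:30–05:10, 06:10–07:20, 09:10–12:00.
Wyatt → UTC: 02:00–03:10, 07:20–09:00.
Dilnoza → UTC: 09:00–09:30, 10:00–12:00, 13:20–13:30, 15:40–17:00.
Wei → UTC: 08:50–09:30, 10:00–11:40, 11:50–14:50.
Aarav ∩ Wyatt: (none).
Aarav ∩ Wyatt ∩ Dilnoza: (none).
Aarav ∩ Wyatt ∩ Dilnoza ∩ Wei: (none).
Windows ≥ 30 min: (none).

none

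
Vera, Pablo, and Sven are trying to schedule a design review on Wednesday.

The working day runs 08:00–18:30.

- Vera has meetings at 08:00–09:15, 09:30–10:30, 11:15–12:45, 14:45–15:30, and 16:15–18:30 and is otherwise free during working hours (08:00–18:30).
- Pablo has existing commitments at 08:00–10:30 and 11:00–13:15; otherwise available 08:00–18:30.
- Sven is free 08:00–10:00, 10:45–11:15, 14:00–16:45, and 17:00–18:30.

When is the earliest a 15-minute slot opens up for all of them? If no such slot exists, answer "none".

10:45

Vera free within 08:00–18:30: 09:15–09:30, 10:30–11:15, 12:45–14:45, 15:30–16:15.
Pablo free within 08:00–18:30: 10:30–11:00, 13:15–18:30.
Vera ∩ Pablo: 10:30–11:00, 13:15–14:45, 15:30–16:15.
Vera ∩ Pablo ∩ Sven: 10:45–11:00, 14:00–14:45, 15:30–16:15.
Windows ≥ 15 min: 10:45–11:00, 14:00–14:45, 15:30–16:15.
Earliest such window starts at 10:45.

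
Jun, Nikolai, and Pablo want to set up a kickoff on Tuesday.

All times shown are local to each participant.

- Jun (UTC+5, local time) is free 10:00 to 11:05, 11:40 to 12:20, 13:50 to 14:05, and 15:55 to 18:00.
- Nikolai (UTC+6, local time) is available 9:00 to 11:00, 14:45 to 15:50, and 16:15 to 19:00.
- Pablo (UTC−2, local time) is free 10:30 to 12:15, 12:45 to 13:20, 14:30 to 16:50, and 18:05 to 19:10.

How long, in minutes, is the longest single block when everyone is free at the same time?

Jun → UTC: 05:00–06:05, 06:40–07:20, 08:50–09:05, 10:55–13:00.
Nikolai → UTC: 03:00–05:00, 08:45–09:50, 10:15–13:00.
Pablo → UTC: 12:30–14:15, 14:45–15:20, 16:30–18:50, 20:05–21:10.
Jun ∩ Nikolai: 08:50–09:05, 10:55–13:00.
Jun ∩ Nikolai ∩ Pablo: 12:30–13:00.
Single common window of 30 minutes.

30 minutes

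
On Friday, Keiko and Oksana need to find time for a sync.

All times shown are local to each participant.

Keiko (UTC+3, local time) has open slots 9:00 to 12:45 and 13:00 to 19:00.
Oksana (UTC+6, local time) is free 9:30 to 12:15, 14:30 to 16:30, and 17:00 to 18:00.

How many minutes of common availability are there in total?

Keiko → UTC: 06:00–09:45, 10:00–16:00.
Oksana → UTC: 03:30–06:15, 08:30–10:30, 11:00–12:00.
Keiko ∩ Oksana: 06:00–06:15, 08:30–09:45, 10:00–10:30, 11:00–12:00.
Total common minutes: 15 + 75 + 30 + 60 = 180.

180 minutes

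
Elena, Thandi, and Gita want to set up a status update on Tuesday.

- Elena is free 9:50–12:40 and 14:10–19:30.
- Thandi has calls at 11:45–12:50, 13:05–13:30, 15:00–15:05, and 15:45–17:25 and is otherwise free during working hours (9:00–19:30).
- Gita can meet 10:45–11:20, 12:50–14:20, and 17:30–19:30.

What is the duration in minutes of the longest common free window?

Thandi free within 09:00–19:30: 09:00–11:45, 12:50–13:05, 13:30–15:00, 15:05–15:45, 17:25–19:30.
Elena ∩ Thandi: 09:50–11:45, 14:10–15:00, 15:05–15:45, 17:25–19:30.
Elena ∩ Thandi ∩ Gita: 10:45–11:20, 14:10–14:20, 17:30–19:30.
Common window lengths: 35, 10, 120 min; longest is 120.

120 minutes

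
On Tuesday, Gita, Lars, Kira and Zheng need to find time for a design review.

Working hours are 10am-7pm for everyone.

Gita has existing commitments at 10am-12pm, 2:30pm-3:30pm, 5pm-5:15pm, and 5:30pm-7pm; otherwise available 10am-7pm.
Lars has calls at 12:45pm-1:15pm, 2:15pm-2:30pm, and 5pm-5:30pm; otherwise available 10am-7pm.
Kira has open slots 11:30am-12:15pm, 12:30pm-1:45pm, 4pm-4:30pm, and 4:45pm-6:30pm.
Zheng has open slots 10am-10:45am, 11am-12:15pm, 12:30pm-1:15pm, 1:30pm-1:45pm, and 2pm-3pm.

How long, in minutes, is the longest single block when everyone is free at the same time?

15 minutes

Gita free within 10:00–19:00: 12:00–14:30, 15:30–17:00, 17:15–17:30.
Lars free within 10:00–19:00: 10:00–12:45, 13:15–14:15, 14:30–17:00, 17:30–19:00.
Gita ∩ Lars: 12:00–12:45, 13:15–14:15, 15:30–17:00.
Gita ∩ Lars ∩ Kira: 12:00–12:15, 12:30–12:45, 13:15–13:45, 16:00–16:30, 16:45–17:00.
Gita ∩ Lars ∩ Kira ∩ Zheng: 12:00–12:15, 12:30–12:45, 13:30–13:45.
Common window lengths: 15, 15, 15 min; longest is 15.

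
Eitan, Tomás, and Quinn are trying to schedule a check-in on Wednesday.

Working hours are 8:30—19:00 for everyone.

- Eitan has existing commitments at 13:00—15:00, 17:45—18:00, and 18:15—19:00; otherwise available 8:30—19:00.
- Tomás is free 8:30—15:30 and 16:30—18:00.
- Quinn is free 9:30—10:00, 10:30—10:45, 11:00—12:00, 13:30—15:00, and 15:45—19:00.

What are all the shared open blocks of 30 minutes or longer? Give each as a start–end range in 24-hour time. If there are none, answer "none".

Eitan free within 08:30–19:00: 08:30–13:00, 15:00–17:45, 18:00–18:15.
Eitan ∩ Tomás: 08:30–13:00, 15:00–15:30, 16:30–17:45.
Eitan ∩ Tomás ∩ Quinn: 09:30–10:00, 10:30–10:45, 11:00–12:00, 16:30–17:45.
Windows ≥ 30 min: 09:30–10:00, 11:00–12:00, 16:30–17:45.

09:30–10:00, 11:00–12:00, 16:30–17:45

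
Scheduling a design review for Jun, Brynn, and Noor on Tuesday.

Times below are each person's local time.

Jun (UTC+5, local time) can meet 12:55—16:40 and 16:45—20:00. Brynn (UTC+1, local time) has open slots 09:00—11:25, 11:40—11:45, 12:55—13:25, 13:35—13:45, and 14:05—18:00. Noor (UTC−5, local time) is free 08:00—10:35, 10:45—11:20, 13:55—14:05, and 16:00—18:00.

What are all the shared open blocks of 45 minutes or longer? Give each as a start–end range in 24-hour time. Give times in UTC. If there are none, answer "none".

Jun → UTC: 07:55–11:40, 11:45–15:00.
Brynn → UTC: 08:00–10:25, 10:40–10:45, 11:55–12:25, 12:35–12:45, 13:05–17:00.
Noor → UTC: 13:00–15:35, 15:45–16:20, 18:55–19:05, 21:00–23:00.
Jun ∩ Brynn: 08:00–10:25, 10:40–10:45, 11:55–12:25, 12:35–12:45, 13:05–15:00.
Jun ∩ Brynn ∩ Noor: 13:05–15:00.
Windows ≥ 45 min: 13:05–15:00.

13:05–15:00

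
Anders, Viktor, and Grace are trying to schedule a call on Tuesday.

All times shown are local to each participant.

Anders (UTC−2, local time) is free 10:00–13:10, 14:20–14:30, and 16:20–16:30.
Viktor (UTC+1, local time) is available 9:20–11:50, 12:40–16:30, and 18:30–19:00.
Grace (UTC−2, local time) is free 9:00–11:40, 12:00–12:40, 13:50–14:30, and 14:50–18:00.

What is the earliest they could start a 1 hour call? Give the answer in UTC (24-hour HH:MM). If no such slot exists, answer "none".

Anders → UTC: 12:00–15:10, 16:20–16:30, 18:20–18:30.
Viktor → UTC: 08:20–10:50, 11:40–15:30, 17:30–18:00.
Grace → UTC: 11:00–13:40, 14:00–14:40, 15:50–16:30, 16:50–20:00.
Anders ∩ Viktor: 12:00–15:10.
Anders ∩ Viktor ∩ Grace: 12:00–13:40, 14:00–14:40.
Windows ≥ 60 min: 12:00–13:40.
Earliest such window starts at 12:00.

12:00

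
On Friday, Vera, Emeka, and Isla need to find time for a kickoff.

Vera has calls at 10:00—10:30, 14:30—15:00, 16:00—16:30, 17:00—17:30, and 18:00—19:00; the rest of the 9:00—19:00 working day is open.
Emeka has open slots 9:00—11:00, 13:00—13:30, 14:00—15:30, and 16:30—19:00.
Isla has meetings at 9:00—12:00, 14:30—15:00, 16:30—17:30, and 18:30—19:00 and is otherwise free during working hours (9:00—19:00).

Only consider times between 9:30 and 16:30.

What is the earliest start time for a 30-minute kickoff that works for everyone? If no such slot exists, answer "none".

Vera free within 09:00–19:00: 09:00–10:00, 10:30–14:30, 15:00–16:00, 16:30–17:00, 17:30–18:00.
Isla free within 09:00–19:00: 12:00–14:30, 15:00–16:30, 17:30–18:30.
Vera ∩ Emeka: 09:00–10:00, 10:30–11:00, 13:00–13:30, 14:00–14:30, 15:00–15:30, 16:30–17:00, 17:30–18:00.
Vera ∩ Emeka ∩ Isla: 13:00–13:30, 14:00–14:30, 15:00–15:30, 17:30–18:00.
Restricted to 09:30–16:30: 13:00–13:30, 14:00–14:30, 15:00–15:30.
Windows ≥ 30 min: 13:00–13:30, 14:00–14:30, 15:00–15:30.
Earliest such window starts at 13:00.

13:00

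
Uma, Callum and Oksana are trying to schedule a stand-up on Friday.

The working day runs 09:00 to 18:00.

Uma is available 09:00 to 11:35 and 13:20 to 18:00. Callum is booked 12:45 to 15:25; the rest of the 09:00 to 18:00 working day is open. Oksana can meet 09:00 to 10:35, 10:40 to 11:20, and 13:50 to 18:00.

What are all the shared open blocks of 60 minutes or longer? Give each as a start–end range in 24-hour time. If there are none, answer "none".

Callum free within 09:00–18:00: 09:00–12:45, 15:25–18:00.
Uma ∩ Callum: 09:00–11:35, 15:25–18:00.
Uma ∩ Callum ∩ Oksana: 09:00–10:35, 10:40–11:20, 15:25–18:00.
Windows ≥ 60 min: 09:00–10:35, 15:25–18:00.

09:00–10:35, 15:25–18:00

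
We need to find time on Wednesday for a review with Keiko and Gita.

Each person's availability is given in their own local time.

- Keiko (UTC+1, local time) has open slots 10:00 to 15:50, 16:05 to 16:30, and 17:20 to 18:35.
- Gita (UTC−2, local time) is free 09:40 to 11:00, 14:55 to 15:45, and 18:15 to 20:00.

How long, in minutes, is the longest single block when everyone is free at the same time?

80 minutes

Keiko → UTC: 09:00–14:50, 15:05–15:30, 16:20–17:35.
Gita → UTC: 11:40–13:00, 16:55–17:45, 20:15–22:00.
Keiko ∩ Gita: 11:40–13:00, 16:55–17:35.
Common window lengths: 80, 40 min; longest is 80.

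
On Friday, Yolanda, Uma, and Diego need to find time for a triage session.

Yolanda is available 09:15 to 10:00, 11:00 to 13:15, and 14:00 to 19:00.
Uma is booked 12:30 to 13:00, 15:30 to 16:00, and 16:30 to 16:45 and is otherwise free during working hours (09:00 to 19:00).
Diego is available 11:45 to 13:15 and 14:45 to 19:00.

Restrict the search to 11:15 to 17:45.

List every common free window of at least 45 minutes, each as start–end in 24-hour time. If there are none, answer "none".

Uma free within 09:00–19:00: 09:00–12:30, 13:00–15:30, 16:00–16:30, 16:45–19:00.
Yolanda ∩ Uma: 09:15–10:00, 11:00–12:30, 13:00–13:15, 14:00–15:30, 16:00–16:30, 16:45–19:00.
Yolanda ∩ Uma ∩ Diego: 11:45–12:30, 13:00–13:15, 14:45–15:30, 16:00–16:30, 16:45–19:00.
Restricted to 11:15–17:45: 11:45–12:30, 13:00–13:15, 14:45–15:30, 16:00–16:30, 16:45–17:45.
Windows ≥ 45 min: 11:45–12:30, 14:45–15:30, 16:45–17:45.

11:45–12:30, 14:45–15:30, 16:45–17:45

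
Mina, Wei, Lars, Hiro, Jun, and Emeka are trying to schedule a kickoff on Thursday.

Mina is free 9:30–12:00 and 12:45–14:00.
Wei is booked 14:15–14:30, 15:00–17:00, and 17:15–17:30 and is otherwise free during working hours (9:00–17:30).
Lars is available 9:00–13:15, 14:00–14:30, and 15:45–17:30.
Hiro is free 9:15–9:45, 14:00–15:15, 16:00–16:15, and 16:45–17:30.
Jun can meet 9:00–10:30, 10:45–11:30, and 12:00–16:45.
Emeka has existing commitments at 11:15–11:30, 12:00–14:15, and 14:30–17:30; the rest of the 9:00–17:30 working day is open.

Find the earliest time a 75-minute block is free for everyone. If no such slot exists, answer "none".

none

Wei free within 09:00–17:30: 09:00–14:15, 14:30–15:00, 17:00–17:15.
Emeka free within 09:00–17:30: 09:00–11:15, 11:30–12:00, 14:15–14:30.
Mina ∩ Wei: 09:30–12:00, 12:45–14:00.
Mina ∩ Wei ∩ Lars: 09:30–12:00, 12:45–13:15.
Mina ∩ Wei ∩ Lars ∩ Hiro: 09:30–09:45.
Mina ∩ Wei ∩ Lars ∩ Hiro ∩ Jun: 09:30–09:45.
Mina ∩ Wei ∩ Lars ∩ Hiro ∩ Jun ∩ Emeka: 09:30–09:45.
Windows ≥ 75 min: (none).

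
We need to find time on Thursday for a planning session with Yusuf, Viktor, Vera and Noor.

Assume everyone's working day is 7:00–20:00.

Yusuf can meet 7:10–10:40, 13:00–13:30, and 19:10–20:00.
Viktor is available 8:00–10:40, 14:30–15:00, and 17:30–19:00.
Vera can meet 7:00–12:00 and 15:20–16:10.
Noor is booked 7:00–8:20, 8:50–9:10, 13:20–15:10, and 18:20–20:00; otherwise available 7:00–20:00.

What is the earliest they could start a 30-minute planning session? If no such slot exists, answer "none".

Noor free within 07:00–20:00: 08:20–08:50, 09:10–13:20, 15:10–18:20.
Yusuf ∩ Viktor: 08:00–10:40.
Yusuf ∩ Viktor ∩ Vera: 08:00–10:40.
Yusuf ∩ Viktor ∩ Vera ∩ Noor: 08:20–08:50, 09:10–10:40.
Windows ≥ 30 min: 08:20–08:50, 09:10–10:40.
Earliest such window starts at 08:20.

08:20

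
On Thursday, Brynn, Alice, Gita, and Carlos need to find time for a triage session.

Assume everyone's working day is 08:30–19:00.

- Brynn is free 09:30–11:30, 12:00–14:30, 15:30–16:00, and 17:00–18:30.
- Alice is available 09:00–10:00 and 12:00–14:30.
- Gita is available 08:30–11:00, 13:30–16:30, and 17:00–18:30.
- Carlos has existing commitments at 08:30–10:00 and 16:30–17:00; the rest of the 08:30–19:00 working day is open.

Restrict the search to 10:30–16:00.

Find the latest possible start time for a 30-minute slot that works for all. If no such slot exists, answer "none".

Carlos free within 08:30–19:00: 10:00–16:30, 17:00–19:00.
Brynn ∩ Alice: 09:30–10:00, 12:00–14:30.
Brynn ∩ Alice ∩ Gita: 09:30–10:00, 13:30–14:30.
Brynn ∩ Alice ∩ Gita ∩ Carlos: 13:30–14:30.
Restricted to 10:30–16:00: 13:30–14:30.
Windows ≥ 30 min: 13:30–14:30.
Latest start in the last window 13:30–14:30 is 14:30 − 30 min = 14:00.

14:00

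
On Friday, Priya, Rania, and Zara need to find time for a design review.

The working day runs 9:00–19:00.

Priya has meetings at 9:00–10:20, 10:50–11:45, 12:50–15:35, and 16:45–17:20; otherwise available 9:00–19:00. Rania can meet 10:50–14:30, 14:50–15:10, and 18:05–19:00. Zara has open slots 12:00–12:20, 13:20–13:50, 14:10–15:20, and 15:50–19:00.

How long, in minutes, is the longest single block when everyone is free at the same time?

Priya free within 09:00–19:00: 10:20–10:50, 11:45–12:50, 15:35–16:45, 17:20–19:00.
Priya ∩ Rania: 11:45–12:50, 18:05–19:00.
Priya ∩ Rania ∩ Zara: 12:00–12:20, 18:05–19:00.
Common window lengths: 20, 55 min; longest is 55.

55 minutes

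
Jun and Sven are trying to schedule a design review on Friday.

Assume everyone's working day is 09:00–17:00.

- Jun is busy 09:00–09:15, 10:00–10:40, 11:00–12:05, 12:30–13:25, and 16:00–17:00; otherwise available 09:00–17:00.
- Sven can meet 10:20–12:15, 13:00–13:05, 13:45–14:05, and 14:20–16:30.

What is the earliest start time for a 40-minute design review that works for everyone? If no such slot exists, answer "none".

14:20

Jun free within 09:00–17:00: 09:15–10:00, 10:40–11:00, 12:05–12:30, 13:25–16:00.
Jun ∩ Sven: 10:40–11:00, 12:05–12:15, 13:45–14:05, 14:20–16:00.
Windows ≥ 40 min: 14:20–16:00.
Earliest such window starts at 14:20.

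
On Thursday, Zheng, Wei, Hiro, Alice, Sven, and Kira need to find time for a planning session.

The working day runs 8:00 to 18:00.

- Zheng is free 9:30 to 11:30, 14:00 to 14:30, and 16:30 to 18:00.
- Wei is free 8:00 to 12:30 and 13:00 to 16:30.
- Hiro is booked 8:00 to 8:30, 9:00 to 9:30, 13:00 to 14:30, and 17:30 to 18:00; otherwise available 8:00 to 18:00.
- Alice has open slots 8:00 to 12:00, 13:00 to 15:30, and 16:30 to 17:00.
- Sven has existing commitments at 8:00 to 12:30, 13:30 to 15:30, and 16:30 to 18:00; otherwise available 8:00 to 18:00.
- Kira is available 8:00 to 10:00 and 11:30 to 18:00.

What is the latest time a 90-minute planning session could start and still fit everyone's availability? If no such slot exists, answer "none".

Hiro free within 08:00–18:00: 08:30–09:00, 09:30–13:00, 14:30–17:30.
Sven free within 08:00–18:00: 12:30–13:30, 15:30–16:30.
Zheng ∩ Wei: 09:30–11:30, 14:00–14:30.
Zheng ∩ Wei ∩ Hiro: 09:30–11:30.
Zheng ∩ Wei ∩ Hiro ∩ Alice: 09:30–11:30.
Zheng ∩ Wei ∩ Hiro ∩ Alice ∩ Sven: (none).
Zheng ∩ Wei ∩ Hiro ∩ Alice ∩ Sven ∩ Kira: (none).
Windows ≥ 90 min: (none).

none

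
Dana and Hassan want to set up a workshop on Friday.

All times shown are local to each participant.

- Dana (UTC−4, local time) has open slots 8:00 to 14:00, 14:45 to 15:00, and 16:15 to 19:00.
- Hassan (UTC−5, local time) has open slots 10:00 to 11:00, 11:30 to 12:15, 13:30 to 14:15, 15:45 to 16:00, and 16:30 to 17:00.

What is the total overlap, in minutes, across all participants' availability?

165 minutes

Dana → UTC: 12:00–18:00, 18:45–19:00, 20:15–23:00.
Hassan → UTC: 15:00–16:00, 16:30–17:15, 18:30–19:15, 20:45–21:00, 21:30–22:00.
Dana ∩ Hassan: 15:00–16:00, 16:30–17:15, 18:45–19:00, 20:45–21:00, 21:30–22:00.
Total common minutes: 60 + 45 + 15 + 15 + 30 = 165.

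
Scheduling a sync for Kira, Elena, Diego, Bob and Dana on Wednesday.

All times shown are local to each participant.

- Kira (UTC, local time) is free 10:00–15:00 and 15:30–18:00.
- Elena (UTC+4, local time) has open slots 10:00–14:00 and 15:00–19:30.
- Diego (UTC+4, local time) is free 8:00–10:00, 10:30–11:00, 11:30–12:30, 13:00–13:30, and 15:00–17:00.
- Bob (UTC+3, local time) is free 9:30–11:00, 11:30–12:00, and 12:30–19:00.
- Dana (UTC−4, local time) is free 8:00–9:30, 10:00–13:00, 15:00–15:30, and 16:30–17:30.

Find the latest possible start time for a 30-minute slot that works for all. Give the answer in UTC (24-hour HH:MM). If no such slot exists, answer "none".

12:30

Kira → UTC: 10:00–15:00, 15:30–18:00.
Elena → UTC: 06:00–10:00, 11:00–15:30.
Diego → UTC: 04:00–06:00, 06:30–07:00, 07:30–08:30, 09:00–09:30, 11:00–13:00.
Bob → UTC: 06:30–08:00, 08:30–09:00, 09:30–16:00.
Dana → UTC: 12:00–13:30, 14:00–17:00, 19:00–19:30, 20:30–21:30.
Kira ∩ Elena: 11:00–15:00.
Kira ∩ Elena ∩ Diego: 11:00–13:00.
Kira ∩ Elena ∩ Diego ∩ Bob: 11:00–13:00.
Kira ∩ Elena ∩ Diego ∩ Bob ∩ Dana: 12:00–13:00.
Windows ≥ 30 min: 12:00–13:00.
Latest start in the last window 12:00–13:00 is 13:00 − 30 min = 12:30.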